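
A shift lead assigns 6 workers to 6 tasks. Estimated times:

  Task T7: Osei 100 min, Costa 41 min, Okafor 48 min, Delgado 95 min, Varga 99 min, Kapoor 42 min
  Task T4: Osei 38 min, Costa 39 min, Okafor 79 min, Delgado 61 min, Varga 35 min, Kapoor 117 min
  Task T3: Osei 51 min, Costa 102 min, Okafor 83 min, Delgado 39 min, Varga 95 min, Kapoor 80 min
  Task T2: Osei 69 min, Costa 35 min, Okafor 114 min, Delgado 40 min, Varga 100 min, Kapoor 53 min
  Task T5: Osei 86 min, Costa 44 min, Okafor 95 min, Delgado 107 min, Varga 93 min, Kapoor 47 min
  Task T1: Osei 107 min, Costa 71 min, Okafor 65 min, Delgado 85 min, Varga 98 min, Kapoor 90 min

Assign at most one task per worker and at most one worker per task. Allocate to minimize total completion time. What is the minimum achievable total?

This is the linear assignment problem.
Optimal: Osei→Task T3 (51 min), Costa→Task T5 (44 min), Okafor→Task T1 (65 min), Delgado→Task T2 (40 min), Varga→Task T4 (35 min), Kapoor→Task T7 (42 min) — total 51+44+65+40+35+42 = 277 min.
Column-greedy (each task in turn goes to its cheapest remaining worker) gives 319 min, worse by 42.
Next-best assignment: Osei→Task T3, Costa→Task T7, Okafor→Task T1, Delgado→Task T2, Varga→Task T4, Kapoor→Task T5 = 279 min.

Min total: 277 min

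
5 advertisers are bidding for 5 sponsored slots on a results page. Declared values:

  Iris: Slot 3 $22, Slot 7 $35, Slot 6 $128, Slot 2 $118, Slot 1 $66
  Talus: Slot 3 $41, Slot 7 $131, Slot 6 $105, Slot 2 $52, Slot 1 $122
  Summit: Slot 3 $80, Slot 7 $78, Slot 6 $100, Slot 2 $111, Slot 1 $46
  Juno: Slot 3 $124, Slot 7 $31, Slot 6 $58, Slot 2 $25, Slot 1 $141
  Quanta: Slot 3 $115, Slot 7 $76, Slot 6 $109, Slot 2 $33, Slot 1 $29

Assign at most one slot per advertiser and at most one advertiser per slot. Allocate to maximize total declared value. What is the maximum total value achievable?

This is the linear assignment problem.
Optimal: Iris→Slot 6 ($128), Talus→Slot 7 ($131), Summit→Slot 2 ($111), Juno→Slot 1 ($141), Quanta→Slot 3 ($115) — total 128+131+111+141+115 = $626.
Column-greedy (each slot in turn goes to its best remaining advertiser) gives $523, worse by 103.
Next-best assignment: Iris→Slot 2, Talus→Slot 7, Summit→Slot 6, Juno→Slot 1, Quanta→Slot 3 = $605.
Every other assignment is strictly worse.

Maximum total: $626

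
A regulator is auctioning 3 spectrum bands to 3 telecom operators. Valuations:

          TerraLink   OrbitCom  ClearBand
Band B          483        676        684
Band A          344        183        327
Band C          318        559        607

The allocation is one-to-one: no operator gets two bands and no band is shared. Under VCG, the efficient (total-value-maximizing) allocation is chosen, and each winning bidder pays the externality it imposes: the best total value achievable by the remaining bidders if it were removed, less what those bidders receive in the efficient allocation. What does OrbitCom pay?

OrbitCom pays $139M.

Efficient allocation: TerraLink→Band A ($344M), OrbitCom→Band B ($676M), ClearBand→Band C ($607M); total welfare W = $1627M.
OrbitCom receives Band B at value $676M, so the others get W − 676 = $951M.
Without OrbitCom: best allocation of the remaining 2 bidders over all 3 bands is TerraLink→Band B ($483M), ClearBand→Band C ($607M), total $1090M.
VCG payment = (others' best without OrbitCom) − (others' welfare with OrbitCom) = 1090 − 951 = $139M.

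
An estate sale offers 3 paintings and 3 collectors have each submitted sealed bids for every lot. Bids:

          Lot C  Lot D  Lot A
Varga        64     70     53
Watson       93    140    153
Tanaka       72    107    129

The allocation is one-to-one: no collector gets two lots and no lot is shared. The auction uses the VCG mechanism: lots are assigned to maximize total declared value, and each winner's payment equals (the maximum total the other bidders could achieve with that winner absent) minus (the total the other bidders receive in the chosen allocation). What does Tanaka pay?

Tanaka pays $19.

Efficient allocation: Varga→Lot C ($64), Watson→Lot D ($140), Tanaka→Lot A ($129); total welfare W = $333.
Tanaka receives Lot A at value $129, so the others get W − 129 = $204.
Without Tanaka: best allocation of the remaining 2 bidders over all 3 lots is Varga→Lot D ($70), Watson→Lot A ($153), total $223.
VCG payment = (others' best without Tanaka) − (others' welfare with Tanaka) = 223 − 204 = $19.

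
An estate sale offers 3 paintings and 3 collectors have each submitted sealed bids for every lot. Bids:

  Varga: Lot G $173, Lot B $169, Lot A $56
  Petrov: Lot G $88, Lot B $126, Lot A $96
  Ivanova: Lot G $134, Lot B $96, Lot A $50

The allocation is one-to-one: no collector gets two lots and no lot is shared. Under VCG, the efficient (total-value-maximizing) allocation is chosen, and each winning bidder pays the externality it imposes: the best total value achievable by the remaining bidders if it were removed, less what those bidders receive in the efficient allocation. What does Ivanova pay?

Ivanova pays $34.

Efficient allocation: Varga→Lot B ($169), Petrov→Lot A ($96), Ivanova→Lot G ($134); total welfare W = $399.
Ivanova receives Lot G at value $134, so the others get W − 134 = $265.
Without Ivanova: best allocation of the remaining 2 bidders over all 3 lots is Varga→Lot G ($173), Petrov→Lot B ($126), total $299.
VCG payment = (others' best without Ivanova) − (others' welfare with Ivanova) = 299 − 265 = $34.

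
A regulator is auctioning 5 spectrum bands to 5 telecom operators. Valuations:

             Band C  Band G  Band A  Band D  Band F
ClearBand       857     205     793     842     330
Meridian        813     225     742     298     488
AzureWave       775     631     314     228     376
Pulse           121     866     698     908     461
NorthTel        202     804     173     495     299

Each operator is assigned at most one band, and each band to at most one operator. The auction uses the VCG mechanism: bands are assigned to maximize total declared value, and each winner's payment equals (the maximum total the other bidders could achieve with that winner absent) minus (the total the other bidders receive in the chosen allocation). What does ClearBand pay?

ClearBand pays $254M.

Efficient allocation: ClearBand→Band A ($793M), Meridian→Band F ($488M), AzureWave→Band C ($775M), Pulse→Band D ($908M), NorthTel→Band G ($804M); total welfare W = $3768M.
ClearBand receives Band A at value $793M, so the others get W − 793 = $2975M.
Without ClearBand: best allocation of the remaining 4 bidders over all 5 bands is Meridian→Band A ($742M), AzureWave→Band C ($775M), Pulse→Band D ($908M), NorthTel→Band G ($804M), total $3229M.
VCG payment = (others' best without ClearBand) − (others' welfare with ClearBand) = 3229 − 2975 = $254M.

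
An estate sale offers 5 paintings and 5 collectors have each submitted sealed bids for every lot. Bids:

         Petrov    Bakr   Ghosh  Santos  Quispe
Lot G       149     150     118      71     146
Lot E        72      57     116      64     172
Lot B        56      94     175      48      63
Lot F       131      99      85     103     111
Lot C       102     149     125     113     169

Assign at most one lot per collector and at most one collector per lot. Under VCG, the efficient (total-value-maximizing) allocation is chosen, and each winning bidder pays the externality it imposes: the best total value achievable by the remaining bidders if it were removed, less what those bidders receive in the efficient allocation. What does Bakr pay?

Bakr pays $10.

Efficient allocation: Petrov→Lot G ($149), Bakr→Lot C ($149), Ghosh→Lot B ($175), Santos→Lot F ($103), Quispe→Lot E ($172); total welfare W = $748.
Bakr receives Lot C at value $149, so the others get W − 149 = $599.
Without Bakr: best allocation of the remaining 4 bidders over all 5 lots is Petrov→Lot G ($149), Ghosh→Lot B ($175), Santos→Lot C ($113), Quispe→Lot E ($172), total $609.
VCG payment = (others' best without Bakr) − (others' welfare with Bakr) = 609 − 599 = $10.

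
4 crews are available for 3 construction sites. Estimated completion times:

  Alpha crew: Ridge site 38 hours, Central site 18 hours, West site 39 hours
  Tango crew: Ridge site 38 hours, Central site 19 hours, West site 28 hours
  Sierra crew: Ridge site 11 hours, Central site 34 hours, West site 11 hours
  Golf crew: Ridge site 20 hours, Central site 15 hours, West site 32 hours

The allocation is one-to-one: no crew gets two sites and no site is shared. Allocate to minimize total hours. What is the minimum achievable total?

Min total: 49 hours

Optimal: Golf crew→Ridge site (20 hours), Alpha crew→Central site (18 hours), Sierra crew→West site (11 hours) — total 20+18+11 = 49 hours.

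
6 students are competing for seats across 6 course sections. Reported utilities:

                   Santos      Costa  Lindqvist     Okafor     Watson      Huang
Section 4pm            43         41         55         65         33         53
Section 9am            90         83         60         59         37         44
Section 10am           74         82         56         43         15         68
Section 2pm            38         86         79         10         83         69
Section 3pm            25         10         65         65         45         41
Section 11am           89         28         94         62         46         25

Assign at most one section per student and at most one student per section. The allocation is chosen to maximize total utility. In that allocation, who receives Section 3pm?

This is a one-to-one assignment (maximum-weight bipartite matching).
Optimal: Santos→Section 9am (90 points), Costa→Section 10am (82 points), Lindqvist→Section 11am (94 points), Okafor→Section 3pm (65 points), Watson→Section 2pm (83 points), Huang→Section 4pm (53 points) — total 90+82+94+65+83+53 = 467 points.
Next-best assignment: Santos→Section 9am, Costa→Section 10am, Lindqvist→Section 11am, Okafor→Section 4pm, Watson→Section 2pm, Huang→Section 3pm = 455 points.
Checked against all permutations: 467 points is optimal.
Okafor's own top section is Section 4pm (65 points), but forcing Okafor→Section 4pm and reassigning the rest optimally gives only 455 points — worse by 12.

Okafor receives Section 3pm.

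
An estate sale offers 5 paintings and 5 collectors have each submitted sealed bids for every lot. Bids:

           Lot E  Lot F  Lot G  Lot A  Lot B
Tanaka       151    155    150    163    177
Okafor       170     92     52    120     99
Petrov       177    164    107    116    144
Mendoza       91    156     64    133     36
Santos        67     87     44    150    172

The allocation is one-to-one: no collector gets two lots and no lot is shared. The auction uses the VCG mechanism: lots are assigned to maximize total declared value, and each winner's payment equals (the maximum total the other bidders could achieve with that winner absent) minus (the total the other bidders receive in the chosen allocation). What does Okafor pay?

Efficient allocation: Tanaka→Lot G ($150), Okafor→Lot E ($170), Petrov→Lot F ($164), Mendoza→Lot A ($133), Santos→Lot B ($172); total welfare W = $789.
Okafor receives Lot E at value $170, so the others get W − 170 = $619.
Without Okafor: best allocation of the remaining 4 bidders over all 5 lots is Tanaka→Lot A ($163), Petrov→Lot E ($177), Mendoza→Lot F ($156), Santos→Lot B ($172), total $668.
VCG payment = (others' best without Okafor) − (others' welfare with Okafor) = 668 − 619 = $49.

Okafor pays $49.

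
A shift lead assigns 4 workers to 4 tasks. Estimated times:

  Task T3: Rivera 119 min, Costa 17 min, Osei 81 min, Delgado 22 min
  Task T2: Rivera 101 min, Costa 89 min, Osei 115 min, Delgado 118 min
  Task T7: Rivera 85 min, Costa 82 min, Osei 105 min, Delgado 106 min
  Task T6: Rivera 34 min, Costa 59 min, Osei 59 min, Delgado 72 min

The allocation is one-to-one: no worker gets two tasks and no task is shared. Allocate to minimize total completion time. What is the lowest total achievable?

Optimal: Rivera→Task T6 (34 min), Costa→Task T2 (89 min), Osei→Task T7 (105 min), Delgado→Task T3 (22 min) — total 34+89+105+22 = 250 min.
Column-greedy (each task in turn goes to its cheapest remaining worker) gives 295 min, worse by 45.

Min total: 250 min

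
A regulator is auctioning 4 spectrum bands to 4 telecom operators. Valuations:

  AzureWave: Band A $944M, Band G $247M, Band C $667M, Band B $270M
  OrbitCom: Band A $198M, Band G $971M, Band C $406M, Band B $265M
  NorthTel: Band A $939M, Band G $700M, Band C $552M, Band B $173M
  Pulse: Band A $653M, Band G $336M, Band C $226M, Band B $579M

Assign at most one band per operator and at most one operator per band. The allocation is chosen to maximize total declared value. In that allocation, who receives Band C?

Optimal: AzureWave→Band C ($667M), OrbitCom→Band G ($971M), NorthTel→Band A ($939M), Pulse→Band B ($579M) — total 667+971+939+579 = $3156M.
Column-greedy (each band in turn goes to its best remaining operator) gives $3046M, worse by 110.
No other one-to-one assignment exceeds $3156M.
AzureWave's own top band is Band A ($944M), but forcing AzureWave→Band A and reassigning the rest optimally gives only $3046M — worse by 110.

AzureWave receives Band C.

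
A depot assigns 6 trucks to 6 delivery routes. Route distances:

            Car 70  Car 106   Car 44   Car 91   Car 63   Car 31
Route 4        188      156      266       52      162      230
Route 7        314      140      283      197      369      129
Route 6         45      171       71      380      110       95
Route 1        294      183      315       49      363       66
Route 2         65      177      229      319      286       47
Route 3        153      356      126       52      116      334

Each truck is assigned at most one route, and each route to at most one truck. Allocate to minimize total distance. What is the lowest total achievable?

Minimum total: 510 km

Optimal: Car 70→Route 2 (65 km), Car 106→Route 7 (140 km), Car 44→Route 6 (71 km), Car 91→Route 4 (52 km), Car 63→Route 3 (116 km), Car 31→Route 1 (66 km) — total 65+140+71+52+116+66 = 510 km.
Row-greedy (each truck in turn takes its cheapest remaining route) gives 569 km, worse by 59.
No other one-to-one assignment undercuts 510 km.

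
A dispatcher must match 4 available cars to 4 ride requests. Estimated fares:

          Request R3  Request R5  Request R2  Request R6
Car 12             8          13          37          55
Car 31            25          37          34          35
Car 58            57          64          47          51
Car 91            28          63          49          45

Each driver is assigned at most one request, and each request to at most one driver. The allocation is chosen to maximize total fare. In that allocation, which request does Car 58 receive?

Car 58 receives Request R3.

Optimal: Car 12→Request R6 ($55), Car 31→Request R2 ($34), Car 58→Request R3 ($57), Car 91→Request R5 ($63) — total 55+34+57+63 = $209.
Row-greedy (each driver in turn takes its best remaining request) gives $198, worse by 11.
Next-best assignment: Car 12→Request R6, Car 31→Request R5, Car 58→Request R3, Car 91→Request R2 = $198.
Swapping Car 58↔Car 91 (Car 58→Request R5 $64, Car 91→Request R3 $28) loses 28.
Car 58's own top request is Request R5 ($64), but forcing Car 58→Request R5 and reassigning the rest optimally gives only $193 — worse by 16.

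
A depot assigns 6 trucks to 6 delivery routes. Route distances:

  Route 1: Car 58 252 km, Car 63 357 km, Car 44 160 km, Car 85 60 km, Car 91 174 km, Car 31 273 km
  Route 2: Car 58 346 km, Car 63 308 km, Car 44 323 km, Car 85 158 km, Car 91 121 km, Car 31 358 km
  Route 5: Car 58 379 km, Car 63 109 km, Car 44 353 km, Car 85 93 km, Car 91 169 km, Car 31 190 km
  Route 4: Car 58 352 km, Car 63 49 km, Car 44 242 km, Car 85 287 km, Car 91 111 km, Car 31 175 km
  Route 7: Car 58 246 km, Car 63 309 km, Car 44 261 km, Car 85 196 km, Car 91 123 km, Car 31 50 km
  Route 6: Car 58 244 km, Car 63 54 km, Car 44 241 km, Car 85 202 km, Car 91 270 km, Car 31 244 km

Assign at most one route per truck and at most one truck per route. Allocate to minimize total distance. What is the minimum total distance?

Min total: 717 km

Optimal: Car 58→Route 6 (244 km), Car 63→Route 4 (49 km), Car 44→Route 1 (160 km), Car 85→Route 5 (93 km), Car 91→Route 2 (121 km), Car 31→Route 7 (50 km) — total 244+49+160+93+121+50 = 717 km.
Min-entry greedy (repeatedly take the single cheapest remaining cell) gives 900 km, worse by 183.
Next-best assignment: Car 58→Route 1, Car 63→Route 4, Car 44→Route 6, Car 85→Route 5, Car 91→Route 2, Car 31→Route 7 = 806 km.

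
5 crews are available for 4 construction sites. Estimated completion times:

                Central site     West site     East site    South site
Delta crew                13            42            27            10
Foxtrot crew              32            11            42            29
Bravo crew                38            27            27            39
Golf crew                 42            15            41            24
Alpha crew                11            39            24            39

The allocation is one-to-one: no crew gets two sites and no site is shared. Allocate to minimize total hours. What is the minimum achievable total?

Min total: 59 hours

Optimal: Alpha crew→Central site (11 hours), Foxtrot crew→West site (11 hours), Bravo crew→East site (27 hours), Delta crew→South site (10 hours) — total 11+11+27+10 = 59 hours.
Row-greedy (each crew in turn takes its cheapest remaining site) gives 90 hours, worse by 31.
Every other assignment is strictly worse.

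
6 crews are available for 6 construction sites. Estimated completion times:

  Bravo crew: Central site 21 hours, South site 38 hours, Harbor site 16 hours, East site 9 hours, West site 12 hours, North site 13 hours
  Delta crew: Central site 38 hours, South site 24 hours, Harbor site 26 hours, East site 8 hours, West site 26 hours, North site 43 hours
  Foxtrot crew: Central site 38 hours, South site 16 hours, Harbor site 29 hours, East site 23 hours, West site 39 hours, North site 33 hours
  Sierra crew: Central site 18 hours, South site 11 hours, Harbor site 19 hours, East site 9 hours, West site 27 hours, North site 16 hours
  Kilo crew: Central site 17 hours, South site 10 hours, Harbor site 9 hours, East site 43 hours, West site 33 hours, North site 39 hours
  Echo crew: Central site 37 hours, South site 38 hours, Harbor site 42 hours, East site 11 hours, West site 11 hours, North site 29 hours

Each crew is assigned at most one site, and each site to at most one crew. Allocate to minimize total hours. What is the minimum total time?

Optimal: Bravo crew→North site (13 hours), Delta crew→East site (8 hours), Foxtrot crew→South site (16 hours), Sierra crew→Central site (18 hours), Kilo crew→Harbor site (9 hours), Echo crew→West site (11 hours) — total 13+8+16+18+9+11 = 75 hours.
Row-greedy (each crew in turn takes its cheapest remaining site) gives 106 hours, worse by 31.
No other one-to-one assignment undercuts 75 hours.

Minimum total: 75 hours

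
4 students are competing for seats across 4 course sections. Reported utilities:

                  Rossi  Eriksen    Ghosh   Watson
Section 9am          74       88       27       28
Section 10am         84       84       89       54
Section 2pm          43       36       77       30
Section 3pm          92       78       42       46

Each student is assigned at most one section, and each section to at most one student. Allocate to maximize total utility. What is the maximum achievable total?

Max total: 311 points

Optimal: Rossi→Section 3pm (92 points), Eriksen→Section 9am (88 points), Ghosh→Section 2pm (77 points), Watson→Section 10am (54 points) — total 92+88+77+54 = 311 points.
Column-greedy (each section in turn goes to its best remaining student) gives 266 points, worse by 45.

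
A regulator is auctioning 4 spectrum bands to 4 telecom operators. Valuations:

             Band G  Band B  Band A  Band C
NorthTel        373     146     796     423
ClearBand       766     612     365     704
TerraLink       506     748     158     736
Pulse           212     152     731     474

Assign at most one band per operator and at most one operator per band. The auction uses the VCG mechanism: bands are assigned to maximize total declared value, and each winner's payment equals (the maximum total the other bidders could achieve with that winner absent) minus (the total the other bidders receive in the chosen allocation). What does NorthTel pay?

Efficient allocation: NorthTel→Band A ($796M), ClearBand→Band G ($766M), TerraLink→Band B ($748M), Pulse→Band C ($474M); total welfare W = $2784M.
NorthTel receives Band A at value $796M, so the others get W − 796 = $1988M.
Without NorthTel: best allocation of the remaining 3 bidders over all 4 bands is ClearBand→Band G ($766M), TerraLink→Band B ($748M), Pulse→Band A ($731M), total $2245M.
VCG payment = (others' best without NorthTel) − (others' welfare with NorthTel) = 2245 − 1988 = $257M.

NorthTel pays $257M.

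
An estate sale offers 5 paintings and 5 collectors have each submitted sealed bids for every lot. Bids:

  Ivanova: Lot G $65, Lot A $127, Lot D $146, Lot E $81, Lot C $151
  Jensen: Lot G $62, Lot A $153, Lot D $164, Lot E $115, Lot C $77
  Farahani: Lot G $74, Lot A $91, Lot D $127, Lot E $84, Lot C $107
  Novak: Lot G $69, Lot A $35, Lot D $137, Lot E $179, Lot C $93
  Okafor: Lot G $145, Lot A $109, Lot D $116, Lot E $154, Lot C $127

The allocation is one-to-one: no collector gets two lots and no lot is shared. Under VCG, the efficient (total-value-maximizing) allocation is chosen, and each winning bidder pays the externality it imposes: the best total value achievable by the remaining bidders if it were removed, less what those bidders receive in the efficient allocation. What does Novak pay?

Efficient allocation: Ivanova→Lot C ($151), Jensen→Lot A ($153), Farahani→Lot D ($127), Novak→Lot E ($179), Okafor→Lot G ($145); total welfare W = $755.
Novak receives Lot E at value $179, so the others get W − 179 = $576.
Without Novak: best allocation of the remaining 4 bidders over all 5 lots is Ivanova→Lot C ($151), Jensen→Lot A ($153), Farahani→Lot D ($127), Okafor→Lot E ($154), total $585.
VCG payment = (others' best without Novak) − (others' welfare with Novak) = 585 − 576 = $9.

Novak pays $9.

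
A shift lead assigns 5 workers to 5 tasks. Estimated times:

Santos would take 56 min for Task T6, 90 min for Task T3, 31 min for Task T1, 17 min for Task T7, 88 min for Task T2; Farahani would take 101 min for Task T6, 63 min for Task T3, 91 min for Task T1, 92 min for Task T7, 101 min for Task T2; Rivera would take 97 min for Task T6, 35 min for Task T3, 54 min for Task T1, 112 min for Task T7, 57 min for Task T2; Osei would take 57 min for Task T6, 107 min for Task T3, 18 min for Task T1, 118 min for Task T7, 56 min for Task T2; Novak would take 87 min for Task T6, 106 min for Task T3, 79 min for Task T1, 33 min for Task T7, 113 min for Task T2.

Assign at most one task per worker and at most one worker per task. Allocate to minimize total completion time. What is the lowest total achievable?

Min total: 227 min

Optimal: Santos→Task T6 (56 min), Farahani→Task T3 (63 min), Rivera→Task T2 (57 min), Osei→Task T1 (18 min), Novak→Task T7 (33 min) — total 56+63+57+18+33 = 227 min.
Min-entry greedy (repeatedly take the single cheapest remaining cell) gives 258 min, worse by 31.
Next-best assignment: Santos→Task T1, Farahani→Task T3, Rivera→Task T2, Osei→Task T6, Novak→Task T7 = 241 min.
Checked against all permutations: 227 min is optimal.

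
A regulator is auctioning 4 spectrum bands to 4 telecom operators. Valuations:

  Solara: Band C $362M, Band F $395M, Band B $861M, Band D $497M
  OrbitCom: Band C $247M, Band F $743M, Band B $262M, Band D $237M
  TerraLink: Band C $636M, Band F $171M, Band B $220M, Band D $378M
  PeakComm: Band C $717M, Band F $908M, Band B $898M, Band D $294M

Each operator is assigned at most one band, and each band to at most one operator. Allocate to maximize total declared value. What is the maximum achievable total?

Treat this as an assignment problem: match each operator to one band.
Optimal: Solara→Band D ($497M), OrbitCom→Band F ($743M), TerraLink→Band C ($636M), PeakComm→Band B ($898M) — total 497+743+636+898 = $2774M.
Column-greedy (each band in turn goes to its best remaining operator) gives $2699M, worse by 75.

Max total: $2774M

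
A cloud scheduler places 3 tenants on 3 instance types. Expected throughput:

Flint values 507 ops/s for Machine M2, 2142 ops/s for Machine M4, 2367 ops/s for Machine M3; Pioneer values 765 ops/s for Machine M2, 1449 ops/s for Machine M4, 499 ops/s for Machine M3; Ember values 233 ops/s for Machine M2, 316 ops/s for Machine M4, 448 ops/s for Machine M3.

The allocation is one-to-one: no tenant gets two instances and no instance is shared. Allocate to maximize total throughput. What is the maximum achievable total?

Max total: 4049 ops/s

Optimal: Flint→Machine M3 (2367 ops/s), Pioneer→Machine M4 (1449 ops/s), Ember→Machine M2 (233 ops/s) — total 2367+1449+233 = 4049 ops/s.
Column-greedy (each instance in turn goes to its best remaining tenant) gives 3355 ops/s, worse by 694.
Every other assignment is strictly worse.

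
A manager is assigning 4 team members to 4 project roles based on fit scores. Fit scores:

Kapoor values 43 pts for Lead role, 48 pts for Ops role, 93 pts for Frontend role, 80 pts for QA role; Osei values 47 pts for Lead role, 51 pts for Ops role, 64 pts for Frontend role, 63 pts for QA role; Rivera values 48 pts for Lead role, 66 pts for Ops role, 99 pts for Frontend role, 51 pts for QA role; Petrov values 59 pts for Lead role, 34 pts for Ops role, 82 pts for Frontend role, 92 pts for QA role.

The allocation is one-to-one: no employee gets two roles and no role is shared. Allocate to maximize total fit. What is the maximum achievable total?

Maximum total: 298 pts

Optimal: Kapoor→Frontend role (93 pts), Osei→Lead role (47 pts), Rivera→Ops role (66 pts), Petrov→QA role (92 pts) — total 93+47+66+92 = 298 pts.
Next-best assignment: Kapoor→QA role, Osei→Ops role, Rivera→Frontend role, Petrov→Lead role = 289 pts.
Checked against all permutations: 298 pts is optimal.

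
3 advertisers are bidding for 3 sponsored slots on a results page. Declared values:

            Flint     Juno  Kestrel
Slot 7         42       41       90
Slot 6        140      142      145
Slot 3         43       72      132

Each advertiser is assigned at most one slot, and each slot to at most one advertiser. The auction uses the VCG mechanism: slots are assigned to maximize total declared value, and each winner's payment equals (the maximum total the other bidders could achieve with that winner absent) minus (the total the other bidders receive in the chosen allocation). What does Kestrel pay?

Kestrel pays $28.

Efficient allocation: Flint→Slot 7 ($42), Juno→Slot 6 ($142), Kestrel→Slot 3 ($132); total welfare W = $316.
Kestrel receives Slot 3 at value $132, so the others get W − 132 = $184.
Without Kestrel: best allocation of the remaining 2 bidders over all 3 slots is Flint→Slot 6 ($140), Juno→Slot 3 ($72), total $212.
VCG payment = (others' best without Kestrel) − (others' welfare with Kestrel) = 212 − 184 = $28.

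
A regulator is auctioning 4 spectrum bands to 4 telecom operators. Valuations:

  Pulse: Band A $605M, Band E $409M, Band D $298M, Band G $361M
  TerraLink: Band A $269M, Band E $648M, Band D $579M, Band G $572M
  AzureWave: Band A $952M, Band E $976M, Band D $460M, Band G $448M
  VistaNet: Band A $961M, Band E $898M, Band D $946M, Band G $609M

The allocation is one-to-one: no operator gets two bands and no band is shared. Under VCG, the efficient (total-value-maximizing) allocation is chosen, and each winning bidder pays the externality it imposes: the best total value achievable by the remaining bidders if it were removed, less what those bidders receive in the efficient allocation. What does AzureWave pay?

AzureWave pays $76M.

Efficient allocation: Pulse→Band A ($605M), TerraLink→Band G ($572M), AzureWave→Band E ($976M), VistaNet→Band D ($946M); total welfare W = $3099M.
AzureWave receives Band E at value $976M, so the others get W − 976 = $2123M.
Without AzureWave: best allocation of the remaining 3 bidders over all 4 bands is Pulse→Band A ($605M), TerraLink→Band E ($648M), VistaNet→Band D ($946M), total $2199M.
VCG payment = (others' best without AzureWave) − (others' welfare with AzureWave) = 2199 − 2123 = $76M.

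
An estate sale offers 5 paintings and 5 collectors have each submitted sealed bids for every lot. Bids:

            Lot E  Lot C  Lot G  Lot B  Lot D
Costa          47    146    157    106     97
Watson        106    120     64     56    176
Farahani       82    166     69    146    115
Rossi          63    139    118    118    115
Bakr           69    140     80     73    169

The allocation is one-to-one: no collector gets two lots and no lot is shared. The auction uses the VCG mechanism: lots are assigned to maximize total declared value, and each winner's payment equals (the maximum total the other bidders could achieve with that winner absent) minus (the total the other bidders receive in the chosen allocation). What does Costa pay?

Costa pays $20.

Efficient allocation: Costa→Lot G ($157), Watson→Lot E ($106), Farahani→Lot B ($146), Rossi→Lot C ($139), Bakr→Lot D ($169); total welfare W = $717.
Costa receives Lot G at value $157, so the others get W − 157 = $560.
Without Costa: best allocation of the remaining 4 bidders over all 5 lots is Watson→Lot D ($176), Farahani→Lot B ($146), Rossi→Lot G ($118), Bakr→Lot C ($140), total $580.
VCG payment = (others' best without Costa) − (others' welfare with Costa) = 580 − 560 = $20.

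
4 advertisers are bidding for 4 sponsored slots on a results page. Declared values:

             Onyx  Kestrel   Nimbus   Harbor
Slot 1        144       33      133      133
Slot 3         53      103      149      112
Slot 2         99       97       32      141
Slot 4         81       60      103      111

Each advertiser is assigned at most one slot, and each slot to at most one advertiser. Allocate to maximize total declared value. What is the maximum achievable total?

Max total: $501

Optimal: Onyx→Slot 1 ($144), Kestrel→Slot 2 ($97), Nimbus→Slot 3 ($149), Harbor→Slot 4 ($111) — total 144+97+149+111 = $501.
Row-greedy (each advertiser in turn takes its best remaining slot) gives $491, worse by 10.
Next-best assignment: Onyx→Slot 1, Kestrel→Slot 4, Nimbus→Slot 3, Harbor→Slot 2 = $494.
Every other assignment is strictly worse.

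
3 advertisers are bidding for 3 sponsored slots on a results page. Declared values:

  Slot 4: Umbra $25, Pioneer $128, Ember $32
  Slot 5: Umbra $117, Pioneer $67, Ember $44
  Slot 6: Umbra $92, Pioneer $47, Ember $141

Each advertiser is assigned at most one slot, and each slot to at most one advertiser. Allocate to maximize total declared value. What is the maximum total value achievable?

Optimal: Umbra→Slot 5 ($117), Pioneer→Slot 4 ($128), Ember→Slot 6 ($141) — total 117+128+141 = $386.

Maximum total: $386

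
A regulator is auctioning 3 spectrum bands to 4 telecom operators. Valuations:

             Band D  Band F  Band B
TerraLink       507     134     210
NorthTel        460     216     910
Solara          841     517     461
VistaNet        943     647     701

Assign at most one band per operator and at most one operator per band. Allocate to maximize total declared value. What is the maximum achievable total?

This is the linear assignment problem.
Optimal: Solara→Band D ($841M), VistaNet→Band F ($647M), NorthTel→Band B ($910M) — total 841+647+910 = $2398M.
Max-entry greedy (repeatedly take the single best remaining cell) gives $2370M, worse by 28.
No other one-to-one assignment exceeds $2398M.

Max total: $2398M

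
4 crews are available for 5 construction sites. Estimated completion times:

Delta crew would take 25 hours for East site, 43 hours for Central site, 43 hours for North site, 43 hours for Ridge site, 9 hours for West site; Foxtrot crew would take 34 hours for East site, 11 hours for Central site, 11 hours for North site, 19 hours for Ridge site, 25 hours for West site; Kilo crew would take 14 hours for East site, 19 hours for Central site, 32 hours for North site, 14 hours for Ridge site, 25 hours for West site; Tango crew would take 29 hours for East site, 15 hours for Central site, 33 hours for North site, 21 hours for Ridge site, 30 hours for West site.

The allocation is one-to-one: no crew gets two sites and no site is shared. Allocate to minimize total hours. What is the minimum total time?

Optimal: Delta crew→West site (9 hours), Foxtrot crew→North site (11 hours), Kilo crew→East site (14 hours), Tango crew→Central site (15 hours) — total 9+11+14+15 = 49 hours.
Swapping Tango crew↔Delta crew (Tango crew→West site 30 hours, Delta crew→Central site 43 hours) adds 49.
Checked against all permutations: 49 hours is optimal.

Min total: 49 hours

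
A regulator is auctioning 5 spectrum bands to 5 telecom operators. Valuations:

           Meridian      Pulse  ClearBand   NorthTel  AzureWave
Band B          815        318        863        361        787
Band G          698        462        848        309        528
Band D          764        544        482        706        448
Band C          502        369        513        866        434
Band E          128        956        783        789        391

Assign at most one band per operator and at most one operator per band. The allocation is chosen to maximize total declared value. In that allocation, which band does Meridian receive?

Meridian receives Band D.

Optimal: Meridian→Band D ($764M), Pulse→Band E ($956M), ClearBand→Band G ($848M), NorthTel→Band C ($866M), AzureWave→Band B ($787M) — total 764+956+848+866+787 = $4221M.
Max-entry greedy (repeatedly take the single best remaining cell) gives $3977M, worse by 244.
Next-best assignment: Meridian→Band D, Pulse→Band E, ClearBand→Band B, NorthTel→Band C, AzureWave→Band G = $3977M.
Swapping ClearBand↔Pulse (ClearBand→Band E $783M, Pulse→Band G $462M) loses 559.
Meridian's own top band is Band B ($815M), but forcing Meridian→Band B and reassigning the rest optimally gives only $3933M — worse by 288.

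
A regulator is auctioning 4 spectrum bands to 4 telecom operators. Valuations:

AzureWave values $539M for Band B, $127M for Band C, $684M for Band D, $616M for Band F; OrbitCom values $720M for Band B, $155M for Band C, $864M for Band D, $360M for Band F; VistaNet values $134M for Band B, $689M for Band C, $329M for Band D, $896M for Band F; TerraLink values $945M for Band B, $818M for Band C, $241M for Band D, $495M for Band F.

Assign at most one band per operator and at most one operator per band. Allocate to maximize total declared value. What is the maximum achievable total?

Maximum total: $3118M

This is the linear assignment problem.
Optimal: AzureWave→Band D ($684M), OrbitCom→Band B ($720M), VistaNet→Band F ($896M), TerraLink→Band C ($818M) — total 684+720+896+818 = $3118M.
Max-entry greedy (repeatedly take the single best remaining cell) gives $2832M, worse by 286.
Checked against all permutations: $3118M is optimal.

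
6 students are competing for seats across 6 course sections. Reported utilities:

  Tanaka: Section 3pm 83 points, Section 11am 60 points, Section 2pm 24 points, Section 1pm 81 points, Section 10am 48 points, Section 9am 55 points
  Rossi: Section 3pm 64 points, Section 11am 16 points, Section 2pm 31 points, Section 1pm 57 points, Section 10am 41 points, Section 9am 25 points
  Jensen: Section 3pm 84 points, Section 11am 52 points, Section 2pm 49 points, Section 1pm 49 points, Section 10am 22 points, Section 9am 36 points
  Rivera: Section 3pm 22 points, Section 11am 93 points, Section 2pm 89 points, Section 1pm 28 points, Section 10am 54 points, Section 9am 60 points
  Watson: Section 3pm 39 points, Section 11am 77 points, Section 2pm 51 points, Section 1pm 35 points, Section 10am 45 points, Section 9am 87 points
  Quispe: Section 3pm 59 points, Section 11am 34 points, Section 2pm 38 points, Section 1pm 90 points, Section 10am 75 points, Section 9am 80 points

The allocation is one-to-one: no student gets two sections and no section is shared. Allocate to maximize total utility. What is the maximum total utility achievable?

Max total: 452 points

Treat this as an assignment problem: match each student to one section.
Optimal: Tanaka→Section 11am (60 points), Rossi→Section 1pm (57 points), Jensen→Section 3pm (84 points), Rivera→Section 2pm (89 points), Watson→Section 9am (87 points), Quispe→Section 10am (75 points) — total 60+57+84+89+87+75 = 452 points.
Row-greedy (each student in turn takes its best remaining section) gives 443 points, worse by 9.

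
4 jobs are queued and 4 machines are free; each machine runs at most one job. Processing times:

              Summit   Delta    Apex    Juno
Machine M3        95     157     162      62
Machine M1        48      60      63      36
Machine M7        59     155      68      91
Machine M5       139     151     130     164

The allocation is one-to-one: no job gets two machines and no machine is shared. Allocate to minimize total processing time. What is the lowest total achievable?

Optimal: Summit→Machine M7 (59 min), Delta→Machine M1 (60 min), Apex→Machine M5 (130 min), Juno→Machine M3 (62 min) — total 59+60+130+62 = 311 min.
Next-best assignment: Summit→Machine M1, Delta→Machine M5, Apex→Machine M7, Juno→Machine M3 = 329 min.
Swapping Delta↔Juno (Delta→Machine M3 157 min, Juno→Machine M1 36 min) adds 71.

Minimum total: 311 min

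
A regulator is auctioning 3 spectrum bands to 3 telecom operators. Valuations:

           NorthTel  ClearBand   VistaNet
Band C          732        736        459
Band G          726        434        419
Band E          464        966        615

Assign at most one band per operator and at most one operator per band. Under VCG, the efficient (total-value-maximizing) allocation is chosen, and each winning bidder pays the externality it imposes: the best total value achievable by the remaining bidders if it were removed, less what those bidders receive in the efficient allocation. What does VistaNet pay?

VistaNet pays $6M.

Efficient allocation: NorthTel→Band G ($726M), ClearBand→Band E ($966M), VistaNet→Band C ($459M); total welfare W = $2151M.
VistaNet receives Band C at value $459M, so the others get W − 459 = $1692M.
Without VistaNet: best allocation of the remaining 2 bidders over all 3 bands is NorthTel→Band C ($732M), ClearBand→Band E ($966M), total $1698M.
VCG payment = (others' best without VistaNet) − (others' welfare with VistaNet) = 1698 − 1692 = $6M.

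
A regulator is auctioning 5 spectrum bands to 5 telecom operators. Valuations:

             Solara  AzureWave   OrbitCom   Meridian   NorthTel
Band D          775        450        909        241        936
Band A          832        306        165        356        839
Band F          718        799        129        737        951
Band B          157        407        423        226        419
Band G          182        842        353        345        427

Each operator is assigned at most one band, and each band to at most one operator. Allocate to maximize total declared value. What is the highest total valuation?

Maximum total: $3770M

This is a one-to-one assignment (maximum-weight bipartite matching).
Optimal: Solara→Band A ($832M), AzureWave→Band G ($842M), OrbitCom→Band B ($423M), Meridian→Band F ($737M), NorthTel→Band D ($936M) — total 832+842+423+737+936 = $3770M.
Next-best assignment: Solara→Band A, AzureWave→Band G, OrbitCom→Band D, Meridian→Band B, NorthTel→Band F = $3760M.
Swapping OrbitCom↔Meridian (OrbitCom→Band F $129M, Meridian→Band B $226M) loses 805.
Every other assignment is strictly worse.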